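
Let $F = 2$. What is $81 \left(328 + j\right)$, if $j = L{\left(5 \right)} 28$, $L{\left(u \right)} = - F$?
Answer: $22032$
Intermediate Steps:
$L{\left(u \right)} = -2$ ($L{\left(u \right)} = \left(-1\right) 2 = -2$)
$j = -56$ ($j = \left(-2\right) 28 = -56$)
$81 \left(328 + j\right) = 81 \left(328 - 56\right) = 81 \cdot 272 = 22032$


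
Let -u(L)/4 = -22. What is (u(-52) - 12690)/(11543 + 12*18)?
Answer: -12602/11759 ≈ -1.0717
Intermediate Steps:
u(L) = 88 (u(L) = -4*(-22) = 88)
(u(-52) - 12690)/(11543 + 12*18) = (88 - 12690)/(11543 + 12*18) = -12602/(11543 + 216) = -12602/11759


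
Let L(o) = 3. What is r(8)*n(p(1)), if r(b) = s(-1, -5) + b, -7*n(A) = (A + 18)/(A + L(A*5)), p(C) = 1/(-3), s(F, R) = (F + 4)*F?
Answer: -265/56 ≈ -4.7321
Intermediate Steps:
s(F, R) = F*(4 + F) (s(F, R) = (4 + F)*F = F*(4 + F))
p(C) = -1/3
n(A) = -(18 + A)/(7*(3 + A)) (n(A) = -(A + 18)/(7*(A + 3)) = -(18 + A)/(7*(3 + A)))
r(b) = -3 + b (r(b) = -(4 - 1) + b = -1*3 + b = -3 + b)
r(8)*n(p(1)) = (-3 + 8)*((-18 - 1*(-1/3))/(7*(3 - 1/3))) = 5*((-18 + 1/3)/(7*(8/3))) = 5*((1/7)*(3/8)*(-53/3)) = 5*(-53/56) = -265/56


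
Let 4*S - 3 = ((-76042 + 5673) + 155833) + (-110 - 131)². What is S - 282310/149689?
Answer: 5371606833/149689 ≈ 35885.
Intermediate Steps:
S = 35887 (S = ¾ + (((-76042 + 5673) + 155833) + (-110 - 131)²)/4 = ¾ + ((-70369 + 155833) + (-241)²)/4 = ¾ + (85464 + 58081)/4 = ¾ + (¼)*143545 = ¾ + 143545/4 = 35887)
S - 282310/149689 = 35887 - 282310/149689 = 5371606833/149689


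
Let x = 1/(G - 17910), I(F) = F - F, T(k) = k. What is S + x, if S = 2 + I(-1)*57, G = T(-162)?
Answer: 36143/18072 ≈ 1.9999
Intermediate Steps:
G = -162
I(F) = 0
x = -1/18072 (x = 1/(-162 - 17910) = 1/(-18072) = -1/18072 ≈ -5.5334e-5)
S = 2 (S = 2 + 0*57 = 2 + 0 = 2)
S + x = 2 - 1/18072 = 36143/18072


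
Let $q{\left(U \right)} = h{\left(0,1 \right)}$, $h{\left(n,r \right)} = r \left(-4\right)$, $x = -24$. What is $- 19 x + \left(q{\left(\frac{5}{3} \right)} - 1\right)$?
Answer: $451$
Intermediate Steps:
$h{\left(n,r \right)} = - 4 r$
$q{\left(U \right)} = -4$ ($q{\left(U \right)} = \left(-4\right) 1 = -4$)
$- 19 x + \left(q{\left(\frac{5}{3} \right)} - 1\right) = \left(-19\right) \left(-24\right) - 5 = 456 - 5 = 451$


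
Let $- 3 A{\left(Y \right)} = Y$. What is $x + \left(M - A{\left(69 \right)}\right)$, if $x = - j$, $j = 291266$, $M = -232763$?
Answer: $-524006$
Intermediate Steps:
$A{\left(Y \right)} = - \frac{Y}{3}$
$x = -291266$ ($x = \left(-1\right) 291266 = -291266$)
$x + \left(M - A{\left(69 \right)}\right) = -291266 - \left(232763 - 23\right) = -291266 - 232740 = -524006$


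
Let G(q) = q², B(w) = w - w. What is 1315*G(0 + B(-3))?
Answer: 0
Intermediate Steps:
B(w) = 0
1315*G(0 + B(-3)) = 1315*(0 + 0)² = 1315*0² = 1315*0 = 0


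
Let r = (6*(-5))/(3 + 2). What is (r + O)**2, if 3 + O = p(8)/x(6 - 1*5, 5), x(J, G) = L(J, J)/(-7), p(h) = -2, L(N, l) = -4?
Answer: 625/4 ≈ 156.25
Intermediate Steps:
x(J, G) = 4/7 (x(J, G) = -4/(-7) = -4*(-1/7) = 4/7)
r = -6 (r = -30/5 = -30*1/5 = -6)
O = -13/2 (O = -3 - 2/4/7 = -3 - 2*7/4 = -3 - 7/2 = -13/2 ≈ -6.5000)
(r + O)**2 = (-6 - 13/2)**2 = (-25/2)**2 = 625/4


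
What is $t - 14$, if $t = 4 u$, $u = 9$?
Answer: $22$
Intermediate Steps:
$t = 36$ ($t = 4 \cdot 9 = 36$)
$t - 14 = 36 - 14 = 22$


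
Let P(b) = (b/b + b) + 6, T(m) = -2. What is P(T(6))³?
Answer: 125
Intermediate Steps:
P(b) = 7 + b (P(b) = (1 + b) + 6 = 7 + b)
P(T(6))³ = (7 - 2)³ = 5³ = 125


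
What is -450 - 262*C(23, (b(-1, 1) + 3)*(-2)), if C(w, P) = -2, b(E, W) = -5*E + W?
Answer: 74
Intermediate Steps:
b(E, W) = W - 5*E
-450 - 262*C(23, (b(-1, 1) + 3)*(-2)) = -450 - 262*(-2) = -450 + 524 = 74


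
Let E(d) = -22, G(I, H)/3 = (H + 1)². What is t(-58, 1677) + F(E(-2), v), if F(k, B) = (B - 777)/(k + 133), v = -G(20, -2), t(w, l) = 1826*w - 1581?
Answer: -3977353/37 ≈ -1.0750e+5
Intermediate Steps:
t(w, l) = -1581 + 1826*w
G(I, H) = 3*(1 + H)² (G(I, H) = 3*(H + 1)² = 3*(1 + H)²)
v = -3 (v = -3*(1 - 2)² = -3*(-1)² = -3 ≈ -3.0000)
F(k, B) = (-777 + B)/(133 + k)
t(-58, 1677) + F(E(-2), v) = (-1581 + 1826*(-58)) + (-777 - 3)/(133 - 22) = (-1581 - 105908) - 780/111 = -107489 + (1/111)*(-780) = -107489 - 260/37 = -3977353/37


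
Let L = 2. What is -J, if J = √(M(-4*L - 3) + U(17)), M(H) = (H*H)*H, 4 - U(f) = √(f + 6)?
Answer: -I*√(1327 + √23) ≈ -36.494*I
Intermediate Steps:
U(f) = 4 - √(6 + f) (U(f) = 4 - √(f + 6) = 4 - √(6 + f))
M(H) = H³ (M(H) = H²*H = H³)
J = √(-1327 - √23) (J = √((-4*2 - 3)³ + (4 - √(6 + 17))) = √((-8 - 3)³ + (4 - √23)) = √((-11)³ + (4 - √23)) = √(-1331 + (4 - √23)) = √(-1327 - √23) ≈ 36.494*I)
-J = -√(-1327 - √23)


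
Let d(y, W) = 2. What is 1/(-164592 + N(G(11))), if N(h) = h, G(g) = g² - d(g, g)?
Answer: -1/164473 ≈ -6.0800e-6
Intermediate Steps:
G(g) = -2 + g² (G(g) = g² - 1*2 = g² - 2 = -2 + g²)
1/(-164592 + N(G(11))) = 1/(-164592 + (-2 + 11²)) = 1/(-164592 + (-2 + 121)) = 1/(-164592 + 119) = 1/(-164473) = -1/164473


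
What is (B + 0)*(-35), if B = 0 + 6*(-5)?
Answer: 1050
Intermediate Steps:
B = -30 (B = 0 - 30 = -30)
(B + 0)*(-35) = (-30 + 0)*(-35) = -30*(-35) = 1050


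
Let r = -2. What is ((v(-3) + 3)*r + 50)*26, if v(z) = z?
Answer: 1300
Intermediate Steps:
((v(-3) + 3)*r + 50)*26 = ((-3 + 3)*(-2) + 50)*26 = (0*(-2) + 50)*26 = (0 + 50)*26 = 50*26 = 1300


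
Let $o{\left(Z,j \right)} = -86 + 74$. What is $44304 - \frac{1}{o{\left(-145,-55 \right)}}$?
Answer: $\frac{531649}{12} \approx 44304.0$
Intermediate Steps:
$o{\left(Z,j \right)} = -12$
$44304 - \frac{1}{o{\left(-145,-55 \right)}} = 44304 - \frac{1}{-12} = 44304 - - \frac{1}{12} = 44304 + \frac{1}{12} = \frac{531649}{12}$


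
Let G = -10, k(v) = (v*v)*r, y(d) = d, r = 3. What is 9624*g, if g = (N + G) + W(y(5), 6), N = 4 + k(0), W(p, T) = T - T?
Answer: -57744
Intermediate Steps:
W(p, T) = 0
k(v) = 3*v² (k(v) = (v*v)*3 = v²*3 = 3*v²)
N = 4 (N = 4 + 3*0² = 4 + 3*0 = 4 + 0 = 4)
g = -6 (g = (4 - 10) + 0 = -6 + 0 = -6)
9624*g = 9624*(-6) = -57744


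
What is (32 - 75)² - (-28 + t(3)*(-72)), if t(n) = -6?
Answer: 1445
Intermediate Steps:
(32 - 75)² - (-28 + t(3)*(-72)) = (32 - 75)² - (-28 - 6*(-72)) = (-43)² - (-28 + 432) = 1849 - 1*404 = 1849 - 404 = 1445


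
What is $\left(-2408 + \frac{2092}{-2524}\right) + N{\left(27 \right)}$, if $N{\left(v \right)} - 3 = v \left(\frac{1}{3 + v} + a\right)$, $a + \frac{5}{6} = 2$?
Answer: $- \frac{7488168}{3155} \approx -2373.4$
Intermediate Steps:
$a = \frac{7}{6}$ ($a = - \frac{5}{6} + 2 = \frac{7}{6} \approx 1.1667$)
$N{\left(v \right)} = 3 + v \left(\frac{7}{6} + \frac{1}{3 + v}\right)$ ($N{\left(v \right)} = 3 + v \left(\frac{1}{3 + v} + \frac{7}{6}\right) = 3 + v \left(\frac{7}{6} + \frac{1}{3 + v}\right)$)
$\left(-2408 + \frac{2092}{-2524}\right) + N{\left(27 \right)} = \left(-2408 + \frac{2092}{-2524}\right) + \frac{54 + 7 \cdot 27^{2} + 45 \cdot 27}{6 \left(3 + 27\right)} = \left(-2408 + 2092 \left(- \frac{1}{2524}\right)\right) + \frac{54 + 7 \cdot 729 + 1215}{6 \cdot 30} = \left(-2408 - \frac{523}{631}\right) + \frac{1}{6} \cdot \frac{1}{30} \left(54 + 5103 + 1215\right) = - \frac{1519971}{631} + \frac{1}{6} \cdot \frac{1}{30} \cdot 6372 = - \frac{1519971}{631} + \frac{177}{5} = - \frac{7488168}{3155}$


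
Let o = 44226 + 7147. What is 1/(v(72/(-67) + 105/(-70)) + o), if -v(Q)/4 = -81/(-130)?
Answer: 65/3339083 ≈ 1.9466e-5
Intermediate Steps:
v(Q) = -162/65 (v(Q) = -(-324)/(-130) = -(-324)*(-1)/130 = -4*81/130 = -162/65)
o = 51373
1/(v(72/(-67) + 105/(-70)) + o) = 1/(-162/65 + 51373) = 1/(3339083/65) = 65/3339083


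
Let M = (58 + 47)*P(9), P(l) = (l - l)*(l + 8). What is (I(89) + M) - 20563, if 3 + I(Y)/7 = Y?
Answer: -19961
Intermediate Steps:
I(Y) = -21 + 7*Y
P(l) = 0 (P(l) = 0*(8 + l) = 0)
M = 0 (M = (58 + 47)*0 = 105*0 = 0)
(I(89) + M) - 20563 = ((-21 + 7*89) + 0) - 20563 = ((-21 + 623) + 0) - 20563 = (602 + 0) - 20563 = 602 - 20563 = -19961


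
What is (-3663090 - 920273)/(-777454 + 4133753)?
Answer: -4583363/3356299 ≈ -1.3656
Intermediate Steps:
(-3663090 - 920273)/(-777454 + 4133753) = -4583363/3356299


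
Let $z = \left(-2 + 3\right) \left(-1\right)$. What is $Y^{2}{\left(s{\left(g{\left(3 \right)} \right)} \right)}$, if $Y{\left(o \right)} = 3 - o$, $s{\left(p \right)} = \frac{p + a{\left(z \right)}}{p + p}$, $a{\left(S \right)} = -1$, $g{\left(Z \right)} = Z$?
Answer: $\frac{64}{9} \approx 7.1111$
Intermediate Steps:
$z = -1$ ($z = 1 \left(-1\right) = -1$)
$s{\left(p \right)} = \frac{-1 + p}{2 p}$ ($s{\left(p \right)} = \frac{p - 1}{p + p} = \frac{-1 + p}{2 p}$)
$Y^{2}{\left(s{\left(g{\left(3 \right)} \right)} \right)} = \left(3 - \frac{-1 + 3}{2 \cdot 3}\right)^{2} = \left(3 - \frac{1}{2} \cdot \frac{1}{3} \cdot 2\right)^{2} = \left(3 - \frac{1}{3}\right)^{2} = \left(\frac{8}{3}\right)^{2} = \frac{64}{9}$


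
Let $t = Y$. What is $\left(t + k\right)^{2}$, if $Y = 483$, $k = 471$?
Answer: $910116$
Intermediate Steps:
$t = 483$
$\left(t + k\right)^{2} = \left(483 + 471\right)^{2} = 954^{2} = 910116$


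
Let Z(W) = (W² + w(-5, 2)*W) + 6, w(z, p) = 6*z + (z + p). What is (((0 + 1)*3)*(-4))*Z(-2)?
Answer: -912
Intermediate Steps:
w(z, p) = p + 7*z (w(z, p) = 6*z + (p + z) = p + 7*z)
Z(W) = 6 + W² - 33*W (Z(W) = (W² + (2 + 7*(-5))*W) + 6 = (W² + (2 - 35)*W) + 6 = (W² - 33*W) + 6 = 6 + W² - 33*W)
(((0 + 1)*3)*(-4))*Z(-2) = (((0 + 1)*3)*(-4))*(6 + (-2)² - 33*(-2)) = ((1*3)*(-4))*(6 + 4 + 66) = (3*(-4))*76 = -12*76 = -912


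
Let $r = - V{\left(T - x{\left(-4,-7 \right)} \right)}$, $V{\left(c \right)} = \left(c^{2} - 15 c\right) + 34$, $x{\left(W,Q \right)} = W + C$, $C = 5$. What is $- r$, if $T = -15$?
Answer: $530$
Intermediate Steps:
$x{\left(W,Q \right)} = 5 + W$ ($x{\left(W,Q \right)} = W + 5 = 5 + W$)
$V{\left(c \right)} = 34 + c^{2} - 15 c$
$r = -530$ ($r = - (34 + \left(-15 - \left(5 - 4\right)\right)^{2} - 15 \left(-15 - \left(5 - 4\right)\right)) = - (34 + \left(-15 - 1\right)^{2} - 15 \left(-15 - 1\right)) = - (34 + \left(-16\right)^{2} - -240) = - (34 + 256 + 240) = \left(-1\right) 530 = -530$)
$- r = \left(-1\right) \left(-530\right) = 530$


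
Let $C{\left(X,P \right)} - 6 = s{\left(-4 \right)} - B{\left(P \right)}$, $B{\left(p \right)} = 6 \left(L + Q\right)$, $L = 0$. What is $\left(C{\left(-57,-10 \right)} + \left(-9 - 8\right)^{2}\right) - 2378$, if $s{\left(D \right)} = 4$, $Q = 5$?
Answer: $-2109$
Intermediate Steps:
$B{\left(p \right)} = 30$ ($B{\left(p \right)} = 6 \left(0 + 5\right) = 6 \cdot 5 = 30$)
$C{\left(X,P \right)} = -20$ ($C{\left(X,P \right)} = 6 + \left(4 - 30\right) = 6 - 26 = -20$)
$\left(C{\left(-57,-10 \right)} + \left(-9 - 8\right)^{2}\right) - 2378 = \left(-20 + \left(-9 - 8\right)^{2}\right) - 2378 = \left(-20 + \left(-17\right)^{2}\right) - 2378 = \left(-20 + 289\right) - 2378 = 269 - 2378 = -2109$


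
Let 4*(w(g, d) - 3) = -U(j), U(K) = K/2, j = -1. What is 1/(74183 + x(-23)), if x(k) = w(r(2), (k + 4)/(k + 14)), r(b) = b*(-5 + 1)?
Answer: 8/593489 ≈ 1.3480e-5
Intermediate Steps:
U(K) = K/2 (U(K) = K*(1/2) = K/2)
r(b) = -4*b (r(b) = b*(-4) = -4*b)
w(g, d) = 25/8 (w(g, d) = 3 + (-(-1)/2)/4 = 3 + (-1*(-1/2))/4 = 3 + (1/4)*(1/2) = 3 + 1/8 = 25/8)
x(k) = 25/8
1/(74183 + x(-23)) = 1/(74183 + 25/8) = 1/(593489/8) = 8/593489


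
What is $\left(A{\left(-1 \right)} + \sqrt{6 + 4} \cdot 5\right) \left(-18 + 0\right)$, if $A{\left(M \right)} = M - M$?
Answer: $- 90 \sqrt{10} \approx -284.6$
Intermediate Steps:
$A{\left(M \right)} = 0$
$\left(A{\left(-1 \right)} + \sqrt{6 + 4} \cdot 5\right) \left(-18 + 0\right) = \left(0 + \sqrt{6 + 4} \cdot 5\right) \left(-18 + 0\right) = \left(0 + \sqrt{10} \cdot 5\right) \left(-18\right) = \left(0 + 5 \sqrt{10}\right) \left(-18\right) = 5 \sqrt{10} \left(-18\right) = - 90 \sqrt{10}$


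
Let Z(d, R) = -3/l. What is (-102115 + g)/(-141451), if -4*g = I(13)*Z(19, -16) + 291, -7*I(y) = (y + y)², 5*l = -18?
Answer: 8582081/11881884 ≈ 0.72228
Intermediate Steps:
l = -18/5 (l = (⅕)*(-18) = -18/5 ≈ -3.6000)
Z(d, R) = ⅚ (Z(d, R) = -3/(-18/5) = -3*(-5/18) = ⅚)
I(y) = -4*y²/7 (I(y) = -(y + y)²/7 = -4*y²/7)
g = -4421/84 (g = -(-4/7*13²*(⅚) + 291)/4 = -(-4/7*169*(⅚) + 291)/4 = -(-676/7*⅚ + 291)/4 = -(-1690/21 + 291)/4 = -¼*4421/21 = -4421/84 ≈ -52.631)
(-102115 + g)/(-141451) = (-102115 - 4421/84)/(-141451) = -8582081/84*(-1/141451) = 8582081/11881884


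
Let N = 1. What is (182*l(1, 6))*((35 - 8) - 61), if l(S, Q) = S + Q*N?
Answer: -43316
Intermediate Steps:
l(S, Q) = Q + S (l(S, Q) = S + Q*1 = S + Q = Q + S)
(182*l(1, 6))*((35 - 8) - 61) = (182*(6 + 1))*((35 - 8) - 61) = (182*7)*(27 - 61) = 1274*(-34) = -43316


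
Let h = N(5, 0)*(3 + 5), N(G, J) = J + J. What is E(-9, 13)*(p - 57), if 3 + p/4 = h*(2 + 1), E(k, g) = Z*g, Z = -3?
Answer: 2691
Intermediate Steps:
N(G, J) = 2*J
h = 0 (h = (2*0)*(3 + 5) = 0*8 = 0)
E(k, g) = -3*g
p = -12 (p = -12 + 4*(0*(2 + 1)) = -12 + 4*(0*3) = -12 + 4*0 = -12 + 0 = -12)
E(-9, 13)*(p - 57) = (-3*13)*(-12 - 57) = -39*(-69) = 2691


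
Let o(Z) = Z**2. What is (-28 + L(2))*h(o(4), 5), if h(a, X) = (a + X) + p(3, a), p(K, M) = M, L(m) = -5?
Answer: -1221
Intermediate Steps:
h(a, X) = X + 2*a (h(a, X) = (a + X) + a = (X + a) + a = X + 2*a)
(-28 + L(2))*h(o(4), 5) = (-28 - 5)*(5 + 2*4**2) = -33*(5 + 2*16) = -33*(5 + 32) = -33*37 = -1221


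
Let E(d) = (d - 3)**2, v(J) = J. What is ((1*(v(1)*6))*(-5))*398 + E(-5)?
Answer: -11876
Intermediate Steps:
E(d) = (-3 + d)**2
((1*(v(1)*6))*(-5))*398 + E(-5) = ((1*(1*6))*(-5))*398 + (-3 - 5)**2 = ((1*6)*(-5))*398 + (-8)**2 = (6*(-5))*398 + 64 = -30*398 + 64 = -11940 + 64 = -11876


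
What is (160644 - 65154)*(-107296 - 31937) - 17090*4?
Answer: -13295427530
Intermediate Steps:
(160644 - 65154)*(-107296 - 31937) - 17090*4 = 95490*(-139233) - 1*68360 = -13295359170 - 68360 = -13295427530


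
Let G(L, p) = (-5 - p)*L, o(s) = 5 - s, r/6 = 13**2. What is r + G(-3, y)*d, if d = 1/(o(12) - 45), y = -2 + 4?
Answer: 52707/52 ≈ 1013.6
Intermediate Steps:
r = 1014 (r = 6*13**2 = 6*169 = 1014)
y = 2
d = -1/52 (d = 1/((5 - 1*12) - 45) = 1/((5 - 12) - 45) = 1/(-7 - 45) = 1/(-52) = -1/52 ≈ -0.019231)
G(L, p) = L*(-5 - p)
r + G(-3, y)*d = 1014 - 1*(-3)*(5 + 2)*(-1/52) = 1014 - 1*(-3)*7*(-1/52) = 1014 + 21*(-1/52) = 1014 - 21/52 = 52707/52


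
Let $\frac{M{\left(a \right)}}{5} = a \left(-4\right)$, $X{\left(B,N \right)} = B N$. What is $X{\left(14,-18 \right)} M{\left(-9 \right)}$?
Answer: $-45360$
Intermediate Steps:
$M{\left(a \right)} = - 20 a$ ($M{\left(a \right)} = 5 a \left(-4\right) = 5 \left(- 4 a\right) = - 20 a$)
$X{\left(14,-18 \right)} M{\left(-9 \right)} = 14 \left(-18\right) \left(\left(-20\right) \left(-9\right)\right) = \left(-252\right) 180 = -45360$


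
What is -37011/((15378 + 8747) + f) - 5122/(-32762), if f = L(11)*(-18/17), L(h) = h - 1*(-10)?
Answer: -712103860/516312739 ≈ -1.3792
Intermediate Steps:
L(h) = 10 + h (L(h) = h + 10 = 10 + h)
f = -378/17 (f = (10 + 11)*(-18/17) = 21*(-18*1/17) = 21*(-18/17) = -378/17 ≈ -22.235)
-37011/((15378 + 8747) + f) - 5122/(-32762) = -37011/((15378 + 8747) - 378/17) - 5122/(-32762) = -37011/(24125 - 378/17) - 5122*(-1/32762) = -37011/409747/17 + 2561/16381 = -37011*17/409747 + 2561/16381 = -48399/31519 + 2561/16381 = -712103860/516312739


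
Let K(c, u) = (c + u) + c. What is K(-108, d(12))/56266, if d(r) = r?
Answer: -102/28133 ≈ -0.0036256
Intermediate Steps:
K(c, u) = u + 2*c
K(-108, d(12))/56266 = (12 + 2*(-108))/56266 = (12 - 216)*(1/56266) = -204*1/56266 = -102/28133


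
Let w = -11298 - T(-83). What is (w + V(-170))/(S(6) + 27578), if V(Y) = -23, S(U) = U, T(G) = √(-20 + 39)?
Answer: -11321/27584 - √19/27584 ≈ -0.41058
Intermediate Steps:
T(G) = √19
w = -11298 - √19 ≈ -11302.
(w + V(-170))/(S(6) + 27578) = ((-11298 - √19) - 23)/(6 + 27578) = (-11321 - √19)/27584 = (-11321 - √19)*(1/27584) = -11321/27584 - √19/27584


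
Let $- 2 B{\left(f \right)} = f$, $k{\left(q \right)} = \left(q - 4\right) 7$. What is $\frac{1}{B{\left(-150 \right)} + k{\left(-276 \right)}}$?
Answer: $- \frac{1}{1885} \approx -0.0005305$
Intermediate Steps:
$k{\left(q \right)} = -28 + 7 q$ ($k{\left(q \right)} = \left(-4 + q\right) 7 = -28 + 7 q$)
$B{\left(f \right)} = - \frac{f}{2}$
$\frac{1}{B{\left(-150 \right)} + k{\left(-276 \right)}} = \frac{1}{\left(- \frac{1}{2}\right) \left(-150\right) + \left(-28 + 7 \left(-276\right)\right)} = \frac{1}{75 - 1960} = \frac{1}{-1885} = - \frac{1}{1885}$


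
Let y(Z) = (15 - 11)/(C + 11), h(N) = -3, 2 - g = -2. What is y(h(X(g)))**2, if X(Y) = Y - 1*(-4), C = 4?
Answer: 16/225 ≈ 0.071111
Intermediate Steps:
g = 4 (g = 2 - 1*(-2) = 2 + 2 = 4)
X(Y) = 4 + Y (X(Y) = Y + 4 = 4 + Y)
y(Z) = 4/15 (y(Z) = (15 - 11)/(4 + 11) = 4/15)
y(h(X(g)))**2 = (4/15)**2 = 16/225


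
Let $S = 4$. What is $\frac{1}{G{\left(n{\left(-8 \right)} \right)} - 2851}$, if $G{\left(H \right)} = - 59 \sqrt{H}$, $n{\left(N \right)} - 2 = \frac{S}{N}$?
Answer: $- \frac{5702}{16245959} + \frac{59 \sqrt{6}}{16245959} \approx -0.00034208$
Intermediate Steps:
$n{\left(N \right)} = 2 + \frac{4}{N}$
$\frac{1}{G{\left(n{\left(-8 \right)} \right)} - 2851} = \frac{1}{- 59 \sqrt{2 + \frac{4}{-8}} - 2851} = \frac{1}{- 59 \sqrt{2 + 4 \left(- \frac{1}{8}\right)} - 2851} = \frac{1}{- 59 \sqrt{2 - \frac{1}{2}} - 2851} = \frac{1}{- 59 \sqrt{\frac{3}{2}} - 2851} = \frac{1}{- 59 \frac{\sqrt{6}}{2} - 2851} = \frac{1}{- \frac{59 \sqrt{6}}{2} - 2851} = \frac{1}{-2851 - \frac{59 \sqrt{6}}{2}}$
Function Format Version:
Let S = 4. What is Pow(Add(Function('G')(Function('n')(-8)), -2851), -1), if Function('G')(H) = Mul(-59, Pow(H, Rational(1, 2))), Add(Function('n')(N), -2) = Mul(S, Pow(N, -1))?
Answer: Add(Rational(-5702, 16245959), Mul(Rational(59, 16245959), Pow(6, Rational(1, 2)))) ≈ -0.00034208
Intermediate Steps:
Function('n')(N) = Add(2, Mul(4, Pow(N, -1)))
Pow(Add(Function('G')(Function('n')(-8)), -2851), -1) = Pow(Add(Mul(-59, Pow(Add(2, Mul(4, Pow(-8, -1))), Rational(1, 2))), -2851), -1) = Pow(Add(Mul(-59, Pow(Add(2, Mul(4, Rational(-1, 8))), Rational(1, 2))), -2851), -1) = Pow(Add(Mul(-59, Pow(Add(2, Rational(-1, 2)), Rational(1, 2))), -2851), -1) = Pow(Add(Mul(-59, Pow(Rational(3, 2), Rational(1, 2))), -2851), -1) = Pow(Add(Mul(-59, Mul(Rational(1, 2), Pow(6, Rational(1, 2)))), -2851), -1) = Pow(Add(Mul(Rational(-59, 2), Pow(6, Rational(1, 2))), -2851), -1) = Pow(Add(-2851, Mul(Rational(-59, 2), Pow(6, Rational(1, 2)))), -1)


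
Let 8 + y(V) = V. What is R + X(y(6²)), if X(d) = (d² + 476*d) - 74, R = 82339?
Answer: 96377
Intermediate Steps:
y(V) = -8 + V
X(d) = -74 + d² + 476*d
R + X(y(6²)) = 82339 + (-74 + (-8 + 6²)² + 476*(-8 + 6²)) = 82339 + (-74 + (-8 + 36)² + 476*(-8 + 36)) = 82339 + (-74 + 28² + 476*28) = 82339 + (-74 + 784 + 13328) = 82339 + 14038 = 96377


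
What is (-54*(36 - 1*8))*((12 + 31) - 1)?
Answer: -63504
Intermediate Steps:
(-54*(36 - 1*8))*((12 + 31) - 1) = (-54*(36 - 8))*(43 - 1) = -54*28*42 = -1512*42 = -63504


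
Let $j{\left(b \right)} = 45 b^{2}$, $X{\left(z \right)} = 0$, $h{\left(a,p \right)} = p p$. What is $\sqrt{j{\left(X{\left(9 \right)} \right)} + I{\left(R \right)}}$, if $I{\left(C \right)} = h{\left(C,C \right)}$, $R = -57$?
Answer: $57$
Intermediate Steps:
$h{\left(a,p \right)} = p^{2}$
$I{\left(C \right)} = C^{2}$
$\sqrt{j{\left(X{\left(9 \right)} \right)} + I{\left(R \right)}} = \sqrt{45 \cdot 0^{2} + \left(-57\right)^{2}} = \sqrt{45 \cdot 0 + 3249} = \sqrt{0 + 3249} = \sqrt{3249} = 57$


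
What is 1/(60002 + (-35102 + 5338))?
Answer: 1/30238 ≈ 3.3071e-5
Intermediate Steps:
1/(60002 + (-35102 + 5338)) = 1/(60002 - 29764) = 1/30238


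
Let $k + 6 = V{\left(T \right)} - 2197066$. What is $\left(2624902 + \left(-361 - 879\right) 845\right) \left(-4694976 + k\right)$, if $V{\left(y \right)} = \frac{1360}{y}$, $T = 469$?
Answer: $- \frac{5097775854357504}{469} \approx -1.0869 \cdot 10^{13}$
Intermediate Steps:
$k = - \frac{1030425408}{469}$ ($k = -6 + \left(\frac{1360}{469} - 2197066\right) = -6 - \frac{1030422594}{469} = - \frac{1030425408}{469} \approx -2.1971 \cdot 10^{6}$)
$\left(2624902 + \left(-361 - 879\right) 845\right) \left(-4694976 + k\right) = \left(2624902 + \left(-361 - 879\right) 845\right) \left(-4694976 - \frac{1030425408}{469}\right) = \left(2624902 - 1047800\right) \left(- \frac{3232369152}{469}\right) = 1577102 \left(- \frac{3232369152}{469}\right) = - \frac{5097775854357504}{469}$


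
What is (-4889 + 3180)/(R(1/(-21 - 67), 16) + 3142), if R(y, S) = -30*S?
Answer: -1709/2662 ≈ -0.64200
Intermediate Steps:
(-4889 + 3180)/(R(1/(-21 - 67), 16) + 3142) = (-4889 + 3180)/(-30*16 + 3142) = -1709/(-480 + 3142) = -1709/2662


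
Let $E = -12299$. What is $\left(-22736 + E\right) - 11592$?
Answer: $-46627$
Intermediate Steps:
$\left(-22736 + E\right) - 11592 = \left(-22736 - 12299\right) - 11592 = -35035 - 11592 = -46627$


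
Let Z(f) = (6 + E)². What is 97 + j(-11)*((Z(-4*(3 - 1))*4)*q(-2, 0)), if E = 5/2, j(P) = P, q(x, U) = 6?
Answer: -18977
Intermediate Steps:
E = 5/2 (E = 5*(½) = 5/2 ≈ 2.5000)
Z(f) = 289/4 (Z(f) = (6 + 5/2)² = (17/2)² = 289/4)
97 + j(-11)*((Z(-4*(3 - 1))*4)*q(-2, 0)) = 97 - 11*(289/4)*4*6 = 97 - 3179*6 = 97 - 11*1734 = 97 - 19074 = -18977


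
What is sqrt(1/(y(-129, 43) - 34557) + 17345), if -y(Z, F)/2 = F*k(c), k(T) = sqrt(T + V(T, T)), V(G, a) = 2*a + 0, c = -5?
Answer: sqrt(17345 - 1/(34557 + 86*I*sqrt(15))) ≈ 131.7 + 0.e-9*I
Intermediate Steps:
V(G, a) = 2*a
k(T) = sqrt(3)*sqrt(T) (k(T) = sqrt(T + 2*T) = sqrt(3*T) = sqrt(3)*sqrt(T))
y(Z, F) = -2*I*F*sqrt(15) (y(Z, F) = -2*F*sqrt(3)*sqrt(-5) = -2*F*sqrt(3)*(I*sqrt(5)) = -2*F*I*sqrt(15) = -2*I*F*sqrt(15))
sqrt(1/(y(-129, 43) - 34557) + 17345) = sqrt(1/(-2*I*43*sqrt(15) - 34557) + 17345) = sqrt(1/(-86*I*sqrt(15) - 34557) + 17345) = sqrt(1/(-34557 - 86*I*sqrt(15)) + 17345) = sqrt(17345 + 1/(-34557 - 86*I*sqrt(15)))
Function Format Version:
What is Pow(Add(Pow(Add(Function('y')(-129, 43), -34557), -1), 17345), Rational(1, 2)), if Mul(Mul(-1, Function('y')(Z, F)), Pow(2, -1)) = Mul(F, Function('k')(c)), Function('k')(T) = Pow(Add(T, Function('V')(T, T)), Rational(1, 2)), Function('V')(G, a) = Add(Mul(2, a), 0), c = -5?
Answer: Pow(Add(17345, Mul(-1, Pow(Add(34557, Mul(86, I, Pow(15, Rational(1, 2)))), -1))), Rational(1, 2)) ≈ Add(131.70, Mul(0.e-9, I))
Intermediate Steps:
Function('V')(G, a) = Mul(2, a)
Function('k')(T) = Mul(Pow(3, Rational(1, 2)), Pow(T, Rational(1, 2))) (Function('k')(T) = Pow(Add(T, Mul(2, T)), Rational(1, 2)) = Pow(Mul(3, T), Rational(1, 2)) = Mul(Pow(3, Rational(1, 2)), Pow(T, Rational(1, 2))))
Function('y')(Z, F) = Mul(-2, I, F, Pow(15, Rational(1, 2))) (Function('y')(Z, F) = Mul(-2, Mul(F, Mul(Pow(3, Rational(1, 2)), Pow(-5, Rational(1, 2))))) = Mul(-2, Mul(F, Mul(Pow(3, Rational(1, 2)), Mul(I, Pow(5, Rational(1, 2)))))) = Mul(-2, Mul(F, Mul(I, Pow(15, Rational(1, 2))))) = Mul(-2, Mul(I, F, Pow(15, Rational(1, 2)))) = Mul(-2, I, F, Pow(15, Rational(1, 2))))
Pow(Add(Pow(Add(Function('y')(-129, 43), -34557), -1), 17345), Rational(1, 2)) = Pow(Add(Pow(Add(Mul(-2, I, 43, Pow(15, Rational(1, 2))), -34557), -1), 17345), Rational(1, 2)) = Pow(Add(Pow(Add(Mul(-86, I, Pow(15, Rational(1, 2))), -34557), -1), 17345), Rational(1, 2)) = Pow(Add(Pow(Add(-34557, Mul(-86, I, Pow(15, Rational(1, 2)))), -1), 17345), Rational(1, 2)) = Pow(Add(17345, Pow(Add(-34557, Mul(-86, I, Pow(15, Rational(1, 2)))), -1)), Rational(1, 2))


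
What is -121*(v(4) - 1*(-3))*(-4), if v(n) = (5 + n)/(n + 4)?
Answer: 3993/2 ≈ 1996.5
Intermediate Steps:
v(n) = (5 + n)/(4 + n)
-121*(v(4) - 1*(-3))*(-4) = -121*((5 + 4)/(4 + 4) - 1*(-3))*(-4) = -121*(9/8 + 3)*(-4) = -121*33/8*(-4) = -3993/8*(-4) = 3993/2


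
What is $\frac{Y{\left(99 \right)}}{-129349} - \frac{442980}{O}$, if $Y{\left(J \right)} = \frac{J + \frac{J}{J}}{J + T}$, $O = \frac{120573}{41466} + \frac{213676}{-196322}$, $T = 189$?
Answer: $- \frac{1119488274415837092071}{4597842707011224} \approx -2.4348 \cdot 10^{5}$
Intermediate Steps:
$O = \frac{2468473915}{1356781342}$ ($O = 120573 \cdot \frac{1}{41466} + 213676 \left(- \frac{1}{196322}\right) = \frac{40191}{13822} - \frac{106838}{98161} = \frac{2468473915}{1356781342} \approx 1.8194$)
$Y{\left(J \right)} = \frac{1 + J}{189 + J}$ ($Y{\left(J \right)} = \frac{J + \frac{J}{J}}{J + 189} = \frac{J + 1}{189 + J} = \frac{1 + J}{189 + J}$)
$\frac{Y{\left(99 \right)}}{-129349} - \frac{442980}{O} = \frac{\frac{1}{189 + 99} \left(1 + 99\right)}{-129349} - \frac{442980}{\frac{2468473915}{1356781342}} = \frac{1}{288} \cdot 100 \left(- \frac{1}{129349}\right) - \frac{120205399775832}{493694783} = \frac{25}{72} \left(- \frac{1}{129349}\right) - \frac{120205399775832}{493694783} = - \frac{25}{9313128} - \frac{120205399775832}{493694783} = - \frac{1119488274415837092071}{4597842707011224}$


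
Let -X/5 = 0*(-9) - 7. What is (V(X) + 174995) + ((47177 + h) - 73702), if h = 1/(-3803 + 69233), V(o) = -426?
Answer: 9686518921/65430 ≈ 1.4804e+5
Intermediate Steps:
X = 35 (X = -5*(0*(-9) - 7) = -5*(0 - 7) = -5*(-7) = 35)
h = 1/65430 ≈ 1.5283e-5
(V(X) + 174995) + ((47177 + h) - 73702) = (-426 + 174995) + ((47177 + 1/65430) - 73702) = 174569 + (3086791111/65430 - 73702) = 174569 - 1735530749/65430 = 9686518921/65430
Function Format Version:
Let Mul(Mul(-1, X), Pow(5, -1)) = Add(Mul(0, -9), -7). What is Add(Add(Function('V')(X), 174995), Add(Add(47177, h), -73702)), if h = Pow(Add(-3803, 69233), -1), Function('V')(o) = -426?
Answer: Rational(9686518921, 65430) ≈ 1.4804e+5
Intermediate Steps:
X = 35 (X = Mul(-5, Add(Mul(0, -9), -7)) = Mul(-5, Add(0, -7)) = Mul(-5, -7) = 35)
h = Rational(1, 65430) (h = Pow(65430, -1) = Rational(1, 65430) ≈ 1.5283e-5)
Add(Add(Function('V')(X), 174995), Add(Add(47177, h), -73702)) = Add(Add(-426, 174995), Add(Add(47177, Rational(1, 65430)), -73702)) = Add(174569, Add(Rational(3086791111, 65430), -73702)) = Add(174569, Rational(-1735530749, 65430)) = Rational(9686518921, 65430)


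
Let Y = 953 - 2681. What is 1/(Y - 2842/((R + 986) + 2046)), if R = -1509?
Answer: -1523/2634586 ≈ -0.00057808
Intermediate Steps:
Y = -1728
1/(Y - 2842/((R + 986) + 2046)) = 1/(-1728 - 2842/((-1509 + 986) + 2046)) = 1/(-1728 - 2842/(-523 + 2046)) = 1/(-1728 - 2842/1523) = 1/(-2634586/1523) = -1523/2634586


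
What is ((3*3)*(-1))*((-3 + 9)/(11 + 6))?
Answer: -54/17 ≈ -3.1765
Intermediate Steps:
((3*3)*(-1))*((-3 + 9)/(11 + 6)) = (9*(-1))*(6/17) = -54/17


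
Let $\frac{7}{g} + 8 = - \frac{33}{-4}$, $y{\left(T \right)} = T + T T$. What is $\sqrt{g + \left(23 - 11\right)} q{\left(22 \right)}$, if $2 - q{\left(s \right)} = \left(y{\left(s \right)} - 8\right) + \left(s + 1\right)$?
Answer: $- 1038 \sqrt{10} \approx -3282.4$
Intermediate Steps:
$y{\left(T \right)} = T + T^{2}$
$g = 28$ ($g = \frac{7}{-8 - \frac{33}{-4}} = \frac{7}{-8 - - \frac{33}{4}} = \frac{7}{-8 + \frac{33}{4}} = 7 \frac{1}{\frac{1}{4}} = 7 \cdot 4 = 28$)
$q{\left(s \right)} = 9 - s - s \left(1 + s\right)$ ($q{\left(s \right)} = 2 - \left(\left(s \left(1 + s\right) - 8\right) + \left(s + 1\right)\right) = 2 - \left(\left(-8 + s \left(1 + s\right)\right) + \left(1 + s\right)\right) = 2 - \left(-7 + s + s \left(1 + s\right)\right) = 9 - s - s \left(1 + s\right)$)
$\sqrt{g + \left(23 - 11\right)} q{\left(22 \right)} = \sqrt{28 + \left(23 - 11\right)} \left(9 - 22 - 22 \left(1 + 22\right)\right) = \sqrt{28 + \left(23 - 11\right)} \left(9 - 22 - 22 \cdot 23\right) = \sqrt{28 + 12} \left(9 - 22 - 506\right) = \sqrt{40} \left(-519\right) = 2 \sqrt{10} \left(-519\right) = - 1038 \sqrt{10}$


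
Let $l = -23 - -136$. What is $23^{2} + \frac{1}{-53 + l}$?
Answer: $\frac{31741}{60} \approx 529.02$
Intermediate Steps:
$l = 113$ ($l = -23 + 136 = 113$)
$23^{2} + \frac{1}{-53 + l} = 23^{2} + \frac{1}{-53 + 113} = 529 + \frac{1}{60} = \frac{31741}{60}$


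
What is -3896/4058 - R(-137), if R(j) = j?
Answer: 276025/2029 ≈ 136.04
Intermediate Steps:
-3896/4058 - R(-137) = -3896/4058 - 1*(-137) = -3896*1/4058 + 137 = -1948/2029 + 137 = 276025/2029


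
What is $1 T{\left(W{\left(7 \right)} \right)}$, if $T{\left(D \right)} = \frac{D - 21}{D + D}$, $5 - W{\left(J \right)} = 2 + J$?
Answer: $\frac{25}{8} \approx 3.125$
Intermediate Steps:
$W{\left(J \right)} = 3 - J$ ($W{\left(J \right)} = 5 - \left(2 + J\right) = 3 - J$)
$T{\left(D \right)} = \frac{-21 + D}{2 D}$
$1 T{\left(W{\left(7 \right)} \right)} = 1 \frac{-21 + \left(3 - 7\right)}{2 \left(3 - 7\right)} = 1 \frac{-21 - 4}{2 \left(-4\right)} = 1 \cdot \frac{1}{2} \left(- \frac{1}{4}\right) \left(-25\right) = 1 \cdot \frac{25}{8} = \frac{25}{8}$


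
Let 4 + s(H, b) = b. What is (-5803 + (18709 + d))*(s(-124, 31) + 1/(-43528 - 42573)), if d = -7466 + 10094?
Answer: 36112293684/86101 ≈ 4.1942e+5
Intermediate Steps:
s(H, b) = -4 + b
d = 2628
(-5803 + (18709 + d))*(s(-124, 31) + 1/(-43528 - 42573)) = (-5803 + (18709 + 2628))*((-4 + 31) + 1/(-43528 - 42573)) = (-5803 + 21337)*(27 + 1/(-86101)) = 15534*(27 - 1/86101) = 15534*(2324726/86101) = 36112293684/86101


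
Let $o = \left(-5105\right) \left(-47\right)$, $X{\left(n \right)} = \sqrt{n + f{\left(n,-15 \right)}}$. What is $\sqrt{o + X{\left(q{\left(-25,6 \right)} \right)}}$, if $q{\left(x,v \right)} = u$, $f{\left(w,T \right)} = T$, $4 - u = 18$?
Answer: $\sqrt{239935 + i \sqrt{29}} \approx 489.83 + 0.005 i$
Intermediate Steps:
$u = -14$ ($u = 4 - 18 = -14$)
$q{\left(x,v \right)} = -14$
$X{\left(n \right)} = \sqrt{-15 + n}$ ($X{\left(n \right)} = \sqrt{n - 15} = \sqrt{-15 + n}$)
$o = 239935$
$\sqrt{o + X{\left(q{\left(-25,6 \right)} \right)}} = \sqrt{239935 + \sqrt{-15 - 14}} = \sqrt{239935 + \sqrt{-29}} = \sqrt{239935 + i \sqrt{29}}$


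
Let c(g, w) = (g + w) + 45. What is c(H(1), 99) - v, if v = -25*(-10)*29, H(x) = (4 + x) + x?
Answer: -7100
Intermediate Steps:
H(x) = 4 + 2*x
c(g, w) = 45 + g + w
v = 7250 (v = 250*29 = 7250)
c(H(1), 99) - v = (45 + (4 + 2*1) + 99) - 1*7250 = (45 + (4 + 2) + 99) - 7250 = (45 + 6 + 99) - 7250 = 150 - 7250 = -7100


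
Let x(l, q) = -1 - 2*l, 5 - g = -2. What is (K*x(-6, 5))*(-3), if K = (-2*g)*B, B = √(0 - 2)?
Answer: 462*I*√2 ≈ 653.37*I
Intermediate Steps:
g = 7 (g = 5 - 1*(-2) = 5 + 2 = 7)
B = I*√2 (B = √(-2) = I*√2 ≈ 1.4142*I)
K = -14*I*√2 (K = (-2*7)*(I*√2) = -14*I*√2 ≈ -19.799*I)
(K*x(-6, 5))*(-3) = ((-14*I*√2)*(-1 - 2*(-6)))*(-3) = ((-14*I*√2)*(-1 + 12))*(-3) = (-14*I*√2*11)*(-3) = -154*I*√2*(-3) = 462*I*√2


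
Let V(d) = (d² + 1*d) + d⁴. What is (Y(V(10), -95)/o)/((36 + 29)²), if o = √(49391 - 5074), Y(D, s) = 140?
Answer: 4*√44317/5349695 ≈ 0.00015740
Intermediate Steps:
V(d) = d + d² + d⁴ (V(d) = (d² + d) + d⁴ = (d + d²) + d⁴ = d + d² + d⁴)
o = √44317 ≈ 210.52
(Y(V(10), -95)/o)/((36 + 29)²) = (140/(√44317))/((36 + 29)²) = (140*(√44317/44317))/(65²) = (20*√44317/6331)/4225 = (20*√44317/6331)*(1/4225) = 4*√44317/5349695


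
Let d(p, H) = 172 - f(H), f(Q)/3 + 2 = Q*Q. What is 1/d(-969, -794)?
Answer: -1/1891130 ≈ -5.2878e-7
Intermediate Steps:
f(Q) = -6 + 3*Q² (f(Q) = -6 + 3*(Q*Q) = -6 + 3*Q²)
d(p, H) = 178 - 3*H² (d(p, H) = 172 - (-6 + 3*H²) = 172 + (6 - 3*H²) = 178 - 3*H²)
1/d(-969, -794) = 1/(178 - 3*(-794)²) = 1/(178 - 3*630436) = 1/(178 - 1891308) = 1/(-1891130) = -1/1891130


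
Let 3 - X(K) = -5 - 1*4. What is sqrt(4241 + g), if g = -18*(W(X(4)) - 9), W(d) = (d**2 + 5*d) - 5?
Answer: sqrt(821) ≈ 28.653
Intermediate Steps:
X(K) = 12 (X(K) = 3 - (-5 - 1*4) = 3 - (-5 - 4) = 3 - 1*(-9) = 3 + 9 = 12)
W(d) = -5 + d**2 + 5*d
g = -3420 (g = -18*((-5 + 12**2 + 5*12) - 9) = -18*((-5 + 144 + 60) - 9) = -18*(199 - 9) = -18*190 = -3420)
sqrt(4241 + g) = sqrt(4241 - 3420) = sqrt(821)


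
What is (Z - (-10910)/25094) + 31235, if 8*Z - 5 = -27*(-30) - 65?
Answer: 1572349125/50188 ≈ 31329.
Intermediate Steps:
Z = 375/4 (Z = 5/8 + (-27*(-30) - 65)/8 = 5/8 + (810 - 65)/8 = 5/8 + (⅛)*745 = 5/8 + 745/8 = 375/4 ≈ 93.750)
(Z - (-10910)/25094) + 31235 = (375/4 - (-10910)/25094) + 31235 = (375/4 - 1*(-5455/12547)) + 31235 = (375/4 + 5455/12547) + 31235 = 4726945/50188 + 31235 = 1572349125/50188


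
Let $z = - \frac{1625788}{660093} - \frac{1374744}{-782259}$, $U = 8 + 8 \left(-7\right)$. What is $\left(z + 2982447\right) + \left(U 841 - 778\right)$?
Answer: $\frac{506260224562726429}{172121230029} \approx 2.9413 \cdot 10^{6}$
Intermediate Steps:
$U = -48$ ($U = 8 - 56 = -48$)
$z = - \frac{121442801300}{172121230029}$ ($z = \left(-1625788\right) \frac{1}{660093} - - \frac{458248}{260753} = - \frac{1625788}{660093} + \frac{458248}{260753} = - \frac{121442801300}{172121230029} \approx -0.70557$)
$\left(z + 2982447\right) + \left(U 841 - 778\right) = \left(- \frac{121442801300}{172121230029} + 2982447\right) - 41146 = \frac{513342324693499663}{172121230029} - 41146 = \frac{506260224562726429}{172121230029}$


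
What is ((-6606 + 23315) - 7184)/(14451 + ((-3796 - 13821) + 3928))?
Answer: 25/2 ≈ 12.500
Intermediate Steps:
((-6606 + 23315) - 7184)/(14451 + ((-3796 - 13821) + 3928)) = (16709 - 7184)/(14451 + (-17617 + 3928)) = 9525/(14451 - 13689) = 9525/762 = 9525*(1/762) = 25/2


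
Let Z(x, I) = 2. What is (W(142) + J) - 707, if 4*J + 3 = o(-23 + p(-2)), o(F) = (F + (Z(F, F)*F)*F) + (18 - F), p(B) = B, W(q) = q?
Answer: -995/4 ≈ -248.75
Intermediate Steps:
o(F) = 18 + 2*F² (o(F) = (F + (2*F)*F) + (18 - F) = (F + 2*F²) + (18 - F) = 18 + 2*F²)
J = 1265/4 (J = -¾ + (18 + 2*(-23 - 2)²)/4 = -¾ + (18 + 2*(-25)²)/4 = -¾ + (18 + 2*625)/4 = -¾ + (18 + 1250)/4 = -¾ + (¼)*1268 = -¾ + 317 = 1265/4 ≈ 316.25)
(W(142) + J) - 707 = (142 + 1265/4) - 707 = 1833/4 - 707 = -995/4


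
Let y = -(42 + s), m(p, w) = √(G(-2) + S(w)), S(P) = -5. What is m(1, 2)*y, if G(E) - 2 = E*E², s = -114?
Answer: 72*I*√11 ≈ 238.8*I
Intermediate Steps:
G(E) = 2 + E³ (G(E) = 2 + E*E² = 2 + E³)
m(p, w) = I*√11 (m(p, w) = √((2 + (-2)³) - 5) = √((2 - 8) - 5) = √(-6 - 5) = √(-11) = I*√11)
y = 72 (y = -(42 - 114) = -1*(-72) = 72)
m(1, 2)*y = (I*√11)*72 = 72*I*√11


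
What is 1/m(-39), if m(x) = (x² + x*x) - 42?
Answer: 1/3000 ≈ 0.00033333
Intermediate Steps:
m(x) = -42 + 2*x² (m(x) = (x² + x²) - 42 = 2*x² - 42 = -42 + 2*x²)
1/m(-39) = 1/(-42 + 2*(-39)²) = 1/(-42 + 2*1521) = 1/(-42 + 3042) = 1/3000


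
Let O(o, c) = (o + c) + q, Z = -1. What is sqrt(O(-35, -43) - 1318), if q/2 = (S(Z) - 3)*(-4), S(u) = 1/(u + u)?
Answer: 6*I*sqrt(38) ≈ 36.987*I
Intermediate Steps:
S(u) = 1/(2*u)
q = 28 (q = 2*(((1/2)/(-1) - 3)*(-4)) = 2*(((1/2)*(-1) - 3)*(-4)) = 2*((-1/2 - 3)*(-4)) = 2*(-7/2*(-4)) = 2*14 = 28)
O(o, c) = 28 + c + o (O(o, c) = (o + c) + 28 = (c + o) + 28 = 28 + c + o)
sqrt(O(-35, -43) - 1318) = sqrt((28 - 43 - 35) - 1318) = sqrt(-50 - 1318) = sqrt(-1368) = 6*I*sqrt(38)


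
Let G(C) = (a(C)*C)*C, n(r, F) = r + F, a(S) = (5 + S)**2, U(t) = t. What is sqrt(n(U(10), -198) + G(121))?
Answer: 2*sqrt(58110082) ≈ 15246.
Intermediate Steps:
n(r, F) = F + r
G(C) = C**2*(5 + C)**2 (G(C) = ((5 + C)**2*C)*C = (C*(5 + C)**2)*C = C**2*(5 + C)**2)
sqrt(n(U(10), -198) + G(121)) = sqrt((-198 + 10) + 121**2*(5 + 121)**2) = sqrt(-188 + 14641*126**2) = sqrt(-188 + 14641*15876) = sqrt(-188 + 232440516) = sqrt(232440328) = 2*sqrt(58110082)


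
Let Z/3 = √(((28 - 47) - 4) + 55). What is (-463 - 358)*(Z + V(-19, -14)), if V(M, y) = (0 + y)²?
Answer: -160916 - 9852*√2 ≈ -1.7485e+5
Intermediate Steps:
V(M, y) = y²
Z = 12*√2 (Z = 3*√(((28 - 47) - 4) + 55) = 3*√((-19 - 4) + 55) = 3*√(-23 + 55) = 3*√32 = 3*(4*√2) = 12*√2 ≈ 16.971)
(-463 - 358)*(Z + V(-19, -14)) = (-463 - 358)*(12*√2 + (-14)²) = -821*(12*√2 + 196) = -821*(196 + 12*√2) = -160916 - 9852*√2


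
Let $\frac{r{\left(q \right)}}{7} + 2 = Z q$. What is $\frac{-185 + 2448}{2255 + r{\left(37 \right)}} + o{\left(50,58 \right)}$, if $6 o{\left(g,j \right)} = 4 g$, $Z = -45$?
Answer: $\frac{311537}{9414} \approx 33.093$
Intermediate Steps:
$o{\left(g,j \right)} = \frac{2 g}{3}$ ($o{\left(g,j \right)} = \frac{4 g}{6} = \frac{2 g}{3}$)
$r{\left(q \right)} = -14 - 315 q$ ($r{\left(q \right)} = -14 + 7 \left(- 45 q\right) = -14 - 315 q$)
$\frac{-185 + 2448}{2255 + r{\left(37 \right)}} + o{\left(50,58 \right)} = \frac{-185 + 2448}{2255 - 11669} + \frac{2}{3} \cdot 50 = \frac{2263}{2255 - 11669} + \frac{100}{3} = \frac{2263}{-9414} + \frac{100}{3} = 2263 \left(- \frac{1}{9414}\right) + \frac{100}{3} = - \frac{2263}{9414} + \frac{100}{3} = \frac{311537}{9414}$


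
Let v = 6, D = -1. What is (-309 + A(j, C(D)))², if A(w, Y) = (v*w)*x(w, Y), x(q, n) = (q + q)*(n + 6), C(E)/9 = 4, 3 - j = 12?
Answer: 1641465225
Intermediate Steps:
j = -9 (j = 3 - 1*12 = 3 - 12 = -9)
C(E) = 36 (C(E) = 9*4 = 36)
x(q, n) = 2*q*(6 + n) (x(q, n) = (2*q)*(6 + n) = 2*q*(6 + n))
A(w, Y) = 12*w²*(6 + Y) (A(w, Y) = (6*w)*(2*w*(6 + Y)) = 12*w²*(6 + Y))
(-309 + A(j, C(D)))² = (-309 + 12*(-9)²*(6 + 36))² = (-309 + 12*81*42)² = (-309 + 40824)² = 40515² = 1641465225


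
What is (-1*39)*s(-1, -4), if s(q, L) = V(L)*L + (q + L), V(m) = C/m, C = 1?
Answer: 156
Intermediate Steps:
V(m) = 1/m
s(q, L) = 1 + L + q (s(q, L) = L/L + (q + L) = 1 + (L + q) = 1 + L + q)
(-1*39)*s(-1, -4) = (-1*39)*(1 - 4 - 1) = -39*(-4) = 156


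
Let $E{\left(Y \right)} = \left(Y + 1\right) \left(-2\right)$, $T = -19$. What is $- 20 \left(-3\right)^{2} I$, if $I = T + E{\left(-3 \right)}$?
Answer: $2700$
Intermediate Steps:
$E{\left(Y \right)} = -2 - 2 Y$ ($E{\left(Y \right)} = \left(1 + Y\right) \left(-2\right) = -2 - 2 Y$)
$I = -15$ ($I = -19 - -4 = -19 + \left(-2 + 6\right) = -19 + 4 = -15$)
$- 20 \left(-3\right)^{2} I = - 20 \left(-3\right)^{2} \left(-15\right) = \left(-20\right) 9 \left(-15\right) = \left(-180\right) \left(-15\right) = 2700$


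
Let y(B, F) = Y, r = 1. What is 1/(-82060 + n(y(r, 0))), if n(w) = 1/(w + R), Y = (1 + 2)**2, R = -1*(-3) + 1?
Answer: -13/1066779 ≈ -1.2186e-5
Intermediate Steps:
R = 4 (R = 3 + 1 = 4)
Y = 9 (Y = 3**2 = 9)
y(B, F) = 9
n(w) = 1/(4 + w) (n(w) = 1/(w + 4) = 1/(4 + w))
1/(-82060 + n(y(r, 0))) = 1/(-82060 + 1/(4 + 9)) = 1/(-82060 + 1/13) = 1/(-1066779/13) = -13/1066779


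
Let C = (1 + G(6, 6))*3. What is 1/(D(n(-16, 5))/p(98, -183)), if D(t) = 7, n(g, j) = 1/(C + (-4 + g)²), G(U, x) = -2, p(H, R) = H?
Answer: 14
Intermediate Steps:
C = -3 (C = (1 - 2)*3 = -1*3 = -3)
n(g, j) = 1/(-3 + (-4 + g)²)
1/(D(n(-16, 5))/p(98, -183)) = 1/(7/98) = 1/(7*(1/98)) = 1/(1/14) = 14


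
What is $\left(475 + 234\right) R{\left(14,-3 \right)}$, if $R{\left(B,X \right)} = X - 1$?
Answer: $-2836$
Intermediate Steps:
$R{\left(B,X \right)} = -1 + X$
$\left(475 + 234\right) R{\left(14,-3 \right)} = \left(475 + 234\right) \left(-1 - 3\right) = 709 \left(-4\right) = -2836$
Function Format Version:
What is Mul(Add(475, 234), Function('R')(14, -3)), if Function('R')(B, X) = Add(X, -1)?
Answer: -2836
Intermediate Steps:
Function('R')(B, X) = Add(-1, X)
Mul(Add(475, 234), Function('R')(14, -3)) = Mul(Add(475, 234), Add(-1, -3)) = Mul(709, -4) = -2836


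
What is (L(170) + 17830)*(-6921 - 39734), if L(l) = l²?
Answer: -2180188150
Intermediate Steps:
(L(170) + 17830)*(-6921 - 39734) = (170² + 17830)*(-6921 - 39734) = (28900 + 17830)*(-46655) = 46730*(-46655) = -2180188150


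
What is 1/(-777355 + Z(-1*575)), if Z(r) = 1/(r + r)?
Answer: -1150/893958251 ≈ -1.2864e-6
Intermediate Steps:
Z(r) = 1/(2*r)
1/(-777355 + Z(-1*575)) = 1/(-777355 + 1/(2*((-1*575)))) = 1/(-777355 + (1/2)/(-575)) = 1/(-777355 + (1/2)*(-1/575)) = 1/(-777355 - 1/1150) = 1/(-893958251/1150) = -1150/893958251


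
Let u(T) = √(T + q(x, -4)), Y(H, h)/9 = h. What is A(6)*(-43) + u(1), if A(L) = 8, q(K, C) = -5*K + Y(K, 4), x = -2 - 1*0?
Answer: -344 + √47 ≈ -337.14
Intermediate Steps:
x = -2 (x = -2 + 0 = -2)
Y(H, h) = 9*h
q(K, C) = 36 - 5*K (q(K, C) = -5*K + 9*4 = -5*K + 36 = 36 - 5*K)
u(T) = √(46 + T) (u(T) = √(T + (36 - 5*(-2))) = √(T + (36 + 10)) = √(T + 46) = √(46 + T))
A(6)*(-43) + u(1) = 8*(-43) + √(46 + 1) = -344 + √47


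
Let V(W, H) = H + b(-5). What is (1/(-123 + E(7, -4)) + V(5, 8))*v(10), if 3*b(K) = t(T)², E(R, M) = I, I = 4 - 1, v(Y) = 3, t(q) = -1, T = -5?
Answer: 999/40 ≈ 24.975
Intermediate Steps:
I = 3
E(R, M) = 3
b(K) = ⅓ (b(K) = (⅓)*(-1)² = (⅓)*1 = ⅓)
V(W, H) = ⅓ + H (V(W, H) = H + ⅓ = ⅓ + H)
(1/(-123 + E(7, -4)) + V(5, 8))*v(10) = (1/(-123 + 3) + (⅓ + 8))*3 = (1/(-120) + 25/3)*3 = (-1/120 + 25/3)*3 = (333/40)*3 = 999/40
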